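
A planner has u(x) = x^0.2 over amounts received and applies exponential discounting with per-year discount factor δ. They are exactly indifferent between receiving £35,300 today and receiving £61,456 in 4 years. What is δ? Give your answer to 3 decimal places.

Indifference means u(35300) = δ^4 · u(61456), so δ^4 = u(35300)/u(61456).
With u(x) = x^0.2: δ^4 = 35300^0.2/61456^0.2 = (35300/61456)^0.2 = 0.89504.
So δ = 0.89504^(1/4) ≈ 0.973.

δ ≈ 0.973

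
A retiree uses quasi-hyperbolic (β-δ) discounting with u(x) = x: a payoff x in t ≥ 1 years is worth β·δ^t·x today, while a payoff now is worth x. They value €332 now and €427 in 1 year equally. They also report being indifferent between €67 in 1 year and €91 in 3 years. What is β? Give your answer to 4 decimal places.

β ≈ 0.9061

From the later pair, β·δ^1·67 = β·δ^3·91; dividing through, δ^2 = 67/91 = 0.73626, so δ = 0.85806.
Now use the now-vs-future pair: 332 = β·δ·427 gives β = 332/(0.85806·427) ≈ 0.9061.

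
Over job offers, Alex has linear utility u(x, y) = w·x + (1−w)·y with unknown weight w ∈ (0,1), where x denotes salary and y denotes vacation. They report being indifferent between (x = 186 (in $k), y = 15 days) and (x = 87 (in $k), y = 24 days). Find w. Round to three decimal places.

w = 0.083

Equating utilities: w·186 + (1−w)·15 = w·87 + (1−w)·24.
Collecting terms: w·99 = (1−w)·9.
The marginal rate of substitution is 9/99, so w = 9/(99+9) = 0.083.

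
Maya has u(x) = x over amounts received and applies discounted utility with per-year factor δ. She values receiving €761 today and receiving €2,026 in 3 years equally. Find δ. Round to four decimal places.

Indifference means u(761) = δ^3 · u(2026), so δ^3 = u(761)/u(2026).
With u(x) = x: δ^3 = 761/2026 = 0.37562.
Taking the cube root: δ = 0.37562^(1/3) ≈ 0.7215.

δ ≈ 0.7215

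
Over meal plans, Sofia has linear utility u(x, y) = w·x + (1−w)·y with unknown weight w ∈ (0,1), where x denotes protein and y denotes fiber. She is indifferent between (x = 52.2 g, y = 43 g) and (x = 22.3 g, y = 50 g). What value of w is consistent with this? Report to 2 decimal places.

w = 0.19

Indifference: w·52.2 + (1−w)·43 = w·22.3 + (1−w)·50.
Rearranging, 29.9·w − 7·(1−w) = 0.
The marginal rate of substitution is 7/29.9, so w = 7/(29.9+7) = 0.19.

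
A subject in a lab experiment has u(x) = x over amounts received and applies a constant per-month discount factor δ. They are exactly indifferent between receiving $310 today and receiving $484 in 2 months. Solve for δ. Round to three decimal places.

Equating discounted utilities: u(310) = δ^2·u(484) ⇒ δ^2 = u(310)/u(484).
With u(x) = x: δ^2 = 310/484 = 0.64050.
Taking the square root: δ = 0.64050^(1/2) ≈ 0.800.

δ ≈ 0.800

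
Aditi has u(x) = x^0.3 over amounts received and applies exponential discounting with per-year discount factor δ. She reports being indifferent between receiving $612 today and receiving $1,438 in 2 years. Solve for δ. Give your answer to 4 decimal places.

δ ≈ 0.8797

The payoff in 2 years is discounted by δ^2, so u(612) = δ^2·u(1438) and δ^2 = u(612)/u(1438).
Since u(x) = x^0.3, δ^2 = (612/1438)^0.3 = 0.42559^0.3 = 0.77392.
Taking the square root: δ = 0.77392^(1/2) ≈ 0.8797.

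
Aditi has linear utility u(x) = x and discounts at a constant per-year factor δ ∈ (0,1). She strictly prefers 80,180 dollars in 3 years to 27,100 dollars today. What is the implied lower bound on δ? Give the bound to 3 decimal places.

The preference means 27100 < δ^3·80180.
Hence δ^3 > 27100/80180 = 0.33799, and x ↦ x^(1/3) is increasing on (0,∞).
δ > 0.33799^(1/3) = 0.697.

δ > 0.697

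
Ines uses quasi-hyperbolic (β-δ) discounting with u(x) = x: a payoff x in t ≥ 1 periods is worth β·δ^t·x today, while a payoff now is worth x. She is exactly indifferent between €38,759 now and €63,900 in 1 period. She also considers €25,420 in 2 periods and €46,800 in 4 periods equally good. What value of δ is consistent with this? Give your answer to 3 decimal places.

Both payoffs in the second observation are in the future, so β drops out: δ^2·25420 = δ^4·46800 ⇒ δ^2 = 25420/46800 = 0.54316, so δ = 0.73700.

δ ≈ 0.737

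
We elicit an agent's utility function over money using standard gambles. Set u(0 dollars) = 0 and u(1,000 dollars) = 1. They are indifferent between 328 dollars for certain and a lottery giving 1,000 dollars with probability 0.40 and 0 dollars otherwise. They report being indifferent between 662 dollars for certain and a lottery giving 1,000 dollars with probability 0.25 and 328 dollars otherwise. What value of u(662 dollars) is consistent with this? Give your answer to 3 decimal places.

0.550

From the first indifference, u(328 dollars) = 0.40·u(1,000 dollars) + 0.60·u(0 dollars) = 0.40·1 + 0.60·0 = 0.40.
Then u(662 dollars) = 0.25·u(1,000 dollars) + 0.75·u(328 dollars) = 0.25·1.00 + 0.75·0.40 = 0.5500.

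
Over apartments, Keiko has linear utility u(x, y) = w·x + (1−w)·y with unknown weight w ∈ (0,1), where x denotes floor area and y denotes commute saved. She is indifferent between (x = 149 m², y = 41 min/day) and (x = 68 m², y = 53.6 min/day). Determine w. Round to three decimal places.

w = 0.135

Equating utilities: w·149 + (1−w)·41 = w·68 + (1−w)·53.6.
Collecting terms: w·81 = (1−w)·12.6.
The marginal rate of substitution is 12.6/81, so w = 12.6/(81+12.6) = 0.135.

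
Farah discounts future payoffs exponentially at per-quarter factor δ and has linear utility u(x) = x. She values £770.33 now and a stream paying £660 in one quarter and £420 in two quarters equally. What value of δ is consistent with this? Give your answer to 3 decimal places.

Present value of the stream is 660·δ + 420·δ². Indifference gives 660δ + 420δ² = 770.33.
Rearranged: 420δ² + 660δ − 770.33 = 0.
By the quadratic formula (taking the positive root), δ = (−660 + √1729754.40) / 840 ≈ 0.780.

δ ≈ 0.780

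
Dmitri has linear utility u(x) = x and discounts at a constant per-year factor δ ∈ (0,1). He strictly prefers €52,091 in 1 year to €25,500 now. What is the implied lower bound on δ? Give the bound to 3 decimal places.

δ > 0.490

Under u(x) = x this choice says 25500 < δ·52091.
Dividing through by 52091 gives δ > 0.48953.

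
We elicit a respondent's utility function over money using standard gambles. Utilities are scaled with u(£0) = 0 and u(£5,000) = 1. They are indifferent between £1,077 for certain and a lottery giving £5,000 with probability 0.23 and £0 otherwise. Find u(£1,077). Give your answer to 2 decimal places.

0.23

u(£1,077) equals the lottery's expected utility: 0.23·1 + 0.77·0 = 0.23.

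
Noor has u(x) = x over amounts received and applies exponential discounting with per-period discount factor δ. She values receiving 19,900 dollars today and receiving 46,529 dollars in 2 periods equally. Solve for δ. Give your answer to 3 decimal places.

δ ≈ 0.654

Equating discounted utilities: u(19900) = δ^2·u(46529) ⇒ δ^2 = u(19900)/u(46529).
With u(x) = x: δ^2 = 19900/46529 = 0.42769.
So δ = 0.42769^(1/2) ≈ 0.654.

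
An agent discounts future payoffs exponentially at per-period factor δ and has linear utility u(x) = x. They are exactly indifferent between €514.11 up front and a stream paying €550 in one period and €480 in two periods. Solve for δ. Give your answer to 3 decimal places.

The stream is worth 550δ + 480δ² today, so 550δ + 480δ² = 514.11.
So 480δ² + 550δ − 514.11 = 0.
The positive root is δ = [−550 + √(550² + 4·480·514.11)] / (2·480) = (−550 + 1135.602)/960 ≈ 0.610.

δ ≈ 0.610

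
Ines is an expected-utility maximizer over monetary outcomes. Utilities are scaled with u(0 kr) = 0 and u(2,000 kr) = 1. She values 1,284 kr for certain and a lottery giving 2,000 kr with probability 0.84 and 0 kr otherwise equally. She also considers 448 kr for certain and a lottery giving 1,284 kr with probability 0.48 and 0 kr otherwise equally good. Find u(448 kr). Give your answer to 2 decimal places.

The first gamble pins u(1,284 kr): it must equal 0.84·1 + 0.16·0 = 0.84.
The second indifference gives u(448 kr) = 0.48·u(1,284 kr) + 0.52·u(0 kr) = 0.48·0.84 + 0.52·0.00 = 0.4032.

0.40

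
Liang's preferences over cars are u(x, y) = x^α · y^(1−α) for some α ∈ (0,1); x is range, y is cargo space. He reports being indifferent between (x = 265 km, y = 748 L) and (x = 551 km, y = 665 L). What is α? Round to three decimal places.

α ≈ 0.138

Indifference: 265^α · 748^(1−α) = 551^α · 665^(1−α).
Rearrange to (265/551)^α = (665/748)^(1−α) and take logs: α·-0.732005 = (1−α)·-0.117616.
With A = -0.732005 and B = -0.117616: α·A = (1−α)·B, so α = B/(A+B) = -0.117616/-0.849621 ≈ 0.138.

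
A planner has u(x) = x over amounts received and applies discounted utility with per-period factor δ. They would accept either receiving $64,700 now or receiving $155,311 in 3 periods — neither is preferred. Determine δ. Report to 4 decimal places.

Equating discounted utilities: u(64700) = δ^3·u(155311) ⇒ δ^3 = u(64700)/u(155311).
With u(x) = x: δ^3 = 64700/155311 = 0.41658.
Taking the cube root: δ = 0.41658^(1/3) ≈ 0.7469.

δ ≈ 0.7469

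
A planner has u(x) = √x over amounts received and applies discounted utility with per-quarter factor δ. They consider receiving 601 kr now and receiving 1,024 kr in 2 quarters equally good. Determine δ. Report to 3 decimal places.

The payoff in 2 quarters is discounted by δ^2, so u(601) = δ^2·u(1024) and δ^2 = u(601)/u(1024).
With u(x) = √x: δ^2 = √601/√1024 = √(601/1024) = 0.76610.
Hence δ = (0.76610)^(1/2) = 0.87527.

δ ≈ 0.875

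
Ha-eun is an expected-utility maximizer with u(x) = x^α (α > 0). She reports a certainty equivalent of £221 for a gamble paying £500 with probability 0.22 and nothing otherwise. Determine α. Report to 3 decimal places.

EU(lottery) = 0.22·500^α + 0.78·0 = 0.22·500^α.
Setting u(221) equal to that: 221^α = 0.22·500^α ⇒ (221/500)^α = 0.22.
Taking logs: α·ln(221/500) = ln(0.22), so α = -1.514128 / -0.816445 ≈ 1.855.

α ≈ 1.855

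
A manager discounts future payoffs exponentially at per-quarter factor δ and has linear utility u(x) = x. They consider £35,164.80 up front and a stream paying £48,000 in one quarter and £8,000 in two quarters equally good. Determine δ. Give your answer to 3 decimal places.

The stream is worth 48000δ + 8000δ² today, so 48000δ + 8000δ² = 35164.80.
That is, 8000δ² + 48000δ − 35164.80 = 0, a quadratic in δ.
By the quadratic formula (taking the positive root), δ = (−48000 + √3429273600.00) / 16000 ≈ 0.660.

δ ≈ 0.660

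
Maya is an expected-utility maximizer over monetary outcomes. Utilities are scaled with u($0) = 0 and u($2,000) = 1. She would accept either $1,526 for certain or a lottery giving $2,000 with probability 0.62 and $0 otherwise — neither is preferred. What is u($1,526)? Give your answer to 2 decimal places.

0.62

By the standard-gamble method, u($1,526) is just the indifference probability on the best outcome: 0.62.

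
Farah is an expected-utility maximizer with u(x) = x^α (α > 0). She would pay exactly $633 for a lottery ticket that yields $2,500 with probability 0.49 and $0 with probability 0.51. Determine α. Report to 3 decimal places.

α ≈ 0.519

The lottery's expected utility is 0.49·u(2500) + 0.51·u(0) = 0.49·2500^α (since u(0) = 0 for α > 0).
Indifference: 633^α = 0.49·2500^α, so (633/2500)^α = 0.49.
Taking logs: α·ln(633/2500) = ln(0.49), so α = -0.713350 / -1.373576 ≈ 0.519.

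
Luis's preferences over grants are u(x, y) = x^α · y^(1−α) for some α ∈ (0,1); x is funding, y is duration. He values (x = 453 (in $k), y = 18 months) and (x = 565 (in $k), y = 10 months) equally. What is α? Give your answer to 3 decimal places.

α ≈ 0.727

The Cobb–Douglas utilities coincide, so 453^α·18^(1−α) = 565^α·10^(1−α).
Taking logs: α·ln 453 + (1−α)·ln 18 = α·ln 565 + (1−α)·ln 10, i.e. α·-0.220934 = (1−α)·-0.587787.
So α/(1−α) = (-0.587787)/(-0.220934) = 2.660464, and α = 2.660464/3.660464 ≈ 0.727.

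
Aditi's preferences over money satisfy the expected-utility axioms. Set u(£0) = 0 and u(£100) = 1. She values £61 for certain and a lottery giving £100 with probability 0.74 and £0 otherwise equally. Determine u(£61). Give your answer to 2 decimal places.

By the standard-gamble method, u(£61) is just the indifference probability on the best outcome: 0.74.

0.74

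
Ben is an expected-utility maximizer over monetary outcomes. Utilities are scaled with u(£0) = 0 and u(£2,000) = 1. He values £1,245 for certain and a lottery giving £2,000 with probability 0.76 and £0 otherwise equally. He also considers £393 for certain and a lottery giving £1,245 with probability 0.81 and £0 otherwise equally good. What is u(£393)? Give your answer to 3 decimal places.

0.616

From the first indifference, u(£1,245) = 0.76·u(£2,000) + 0.24·u(£0) = 0.76·1 + 0.24·0 = 0.76.
Chaining: u(£393) = 0.81·0.76 + 0.19·0.00 = 0.6156.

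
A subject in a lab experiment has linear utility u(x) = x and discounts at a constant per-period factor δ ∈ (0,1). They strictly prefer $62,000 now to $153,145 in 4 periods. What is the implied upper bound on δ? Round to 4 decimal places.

δ < 0.7977

The preference means 62000 > δ^4·153145.
So δ^4 < 62000/153145 = 0.40485; taking the 4th root of both positive sides preserves the inequality.
δ < (62000/153145)^(1/4) ≈ 0.7977.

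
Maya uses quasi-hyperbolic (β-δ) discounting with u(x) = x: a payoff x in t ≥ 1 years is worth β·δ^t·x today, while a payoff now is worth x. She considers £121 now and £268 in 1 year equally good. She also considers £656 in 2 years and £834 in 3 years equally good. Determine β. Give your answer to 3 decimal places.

Both payoffs in the second observation are in the future, so β drops out: δ^2·656 = δ^3·834 ⇒ δ = 656/834 = 0.78657.
Substituting δ into 121 = β·δ·268: β = 121/(210.801) ≈ 0.574.

β ≈ 0.574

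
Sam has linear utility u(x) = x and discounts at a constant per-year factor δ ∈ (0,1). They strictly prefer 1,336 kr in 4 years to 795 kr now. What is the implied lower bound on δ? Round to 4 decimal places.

Under u(x) = x this choice says 795 < δ^4·1336.
Hence δ^4 > 795/1336 = 0.59506, and x ↦ x^(1/4) is increasing on (0,∞).
δ > (795/1336)^(1/4) ≈ 0.8783.

δ > 0.8783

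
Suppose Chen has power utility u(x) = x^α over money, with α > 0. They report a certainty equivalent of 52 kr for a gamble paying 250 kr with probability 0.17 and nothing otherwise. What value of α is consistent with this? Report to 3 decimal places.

Since u(0) = 0, the lottery's EU is 0.17·250^α.
Setting u(52) equal to that: 52^α = 0.17·250^α ⇒ (52/250)^α = 0.17.
Take logs: α = ln 0.17 / ln(52/250) ≈ 1.12848.

α ≈ 1.128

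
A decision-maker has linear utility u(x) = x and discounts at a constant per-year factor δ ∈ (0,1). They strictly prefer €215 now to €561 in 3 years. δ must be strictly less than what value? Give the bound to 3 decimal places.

Under u(x) = x this choice says 215 > δ^3·561.
Dividing by 561: δ^3 < 0.38324. Both sides are positive, so the cube root keeps the direction.
δ < 0.38324^(1/3) = 0.726.

δ < 0.726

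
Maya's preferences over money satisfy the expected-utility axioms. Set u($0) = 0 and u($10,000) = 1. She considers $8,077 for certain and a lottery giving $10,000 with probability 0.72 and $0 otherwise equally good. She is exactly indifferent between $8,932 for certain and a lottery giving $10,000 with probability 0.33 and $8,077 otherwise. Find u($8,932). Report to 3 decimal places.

From the first indifference, u($8,077) = 0.72·u($10,000) + 0.28·u($0) = 0.72·1 + 0.28·0 = 0.72.
Then u($8,932) = 0.33·u($10,000) + 0.67·u($8,077) = 0.33·1.00 + 0.67·0.72 = 0.8124.

0.812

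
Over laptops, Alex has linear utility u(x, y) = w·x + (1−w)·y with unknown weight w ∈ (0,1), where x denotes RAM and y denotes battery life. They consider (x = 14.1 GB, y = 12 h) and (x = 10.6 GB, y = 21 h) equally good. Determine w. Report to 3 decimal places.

w = 0.720

u(14.1,12) = u(10.6,21) means w·14.1 + (1−w)·12 = w·10.6 + (1−w)·21.
w·(14.1−10.6) = (1−w)·(21−12), i.e. w·3.5 = (1−w)·9.
The marginal rate of substitution is 9/3.5, so w = 9/(3.5+9) = 0.720.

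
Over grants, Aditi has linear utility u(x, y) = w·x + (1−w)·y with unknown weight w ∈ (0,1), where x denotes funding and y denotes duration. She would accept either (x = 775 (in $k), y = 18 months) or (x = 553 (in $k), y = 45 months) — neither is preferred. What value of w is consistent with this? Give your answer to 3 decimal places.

u(775,18) = u(553,45) means w·775 + (1−w)·18 = w·553 + (1−w)·45.
Rearranging, 222·w − 27·(1−w) = 0.
So w/(1−w) = 27/222 = 0.1216, giving w = 27/(222+27) = 0.108.

w = 0.108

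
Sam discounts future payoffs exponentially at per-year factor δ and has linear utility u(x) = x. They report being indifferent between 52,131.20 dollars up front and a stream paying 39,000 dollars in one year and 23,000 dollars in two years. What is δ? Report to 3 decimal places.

Present value of the stream is 39000·δ + 23000·δ². Indifference gives 39000δ + 23000δ² = 52131.20.
That is, 23000δ² + 39000δ − 52131.20 = 0, a quadratic in δ.
By the quadratic formula (taking the positive root), δ = (−39000 + √6317070400.00) / 46000 ≈ 0.880.

δ ≈ 0.880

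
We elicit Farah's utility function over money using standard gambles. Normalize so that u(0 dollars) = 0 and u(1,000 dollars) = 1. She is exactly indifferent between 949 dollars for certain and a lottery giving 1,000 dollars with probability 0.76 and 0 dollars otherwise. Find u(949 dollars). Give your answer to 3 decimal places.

0.760

u(949 dollars) equals the lottery's expected utility: 0.76·1 + 0.24·0 = 0.76.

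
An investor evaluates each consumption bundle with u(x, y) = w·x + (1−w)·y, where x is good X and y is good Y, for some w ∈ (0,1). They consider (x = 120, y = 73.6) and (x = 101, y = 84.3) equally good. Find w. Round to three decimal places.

Equating utilities: w·120 + (1−w)·73.6 = w·101 + (1−w)·84.3.
Collecting terms: w·19 = (1−w)·10.7.
So w/(1−w) = 10.7/19 = 0.5632, giving w = 10.7/(19+10.7) = 0.360.

w = 0.360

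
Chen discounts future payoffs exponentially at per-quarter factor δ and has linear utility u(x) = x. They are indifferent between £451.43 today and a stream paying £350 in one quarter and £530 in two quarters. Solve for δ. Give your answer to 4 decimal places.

The stream is worth 350δ + 530δ² today, so 350δ + 530δ² = 451.43.
Rearranged: 530δ² + 350δ − 451.43 = 0.
δ = (−350 + √(350² + 4·530·451.43)) / (2·530) = (−350 + √1079531.60) / 1060 ≈ 0.6500.

δ ≈ 0.6500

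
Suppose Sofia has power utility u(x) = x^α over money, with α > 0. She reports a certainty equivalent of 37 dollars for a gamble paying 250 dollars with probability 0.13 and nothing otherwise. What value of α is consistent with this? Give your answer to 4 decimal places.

α ≈ 1.0679

Since u(0) = 0, the lottery's EU is 0.13·250^α.
Setting u(37) equal to that: 37^α = 0.13·250^α ⇒ (37/250)^α = 0.13.
Take logs: α = ln 0.13 / ln(37/250) ≈ 1.067875.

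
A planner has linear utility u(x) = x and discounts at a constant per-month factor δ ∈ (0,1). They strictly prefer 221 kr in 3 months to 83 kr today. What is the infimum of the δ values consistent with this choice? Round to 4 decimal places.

δ > 0.7215

The preference means 83 < δ^3·221.
Hence δ^3 > 83/221 = 0.37557, and x ↦ x^(1/3) is increasing on (0,∞).
δ > 0.37557^(1/3) = 0.7215.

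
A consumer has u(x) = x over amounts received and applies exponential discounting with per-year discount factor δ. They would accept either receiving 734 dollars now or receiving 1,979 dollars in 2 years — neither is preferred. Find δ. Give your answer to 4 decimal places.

Equating discounted utilities: u(734) = δ^2·u(1979) ⇒ δ^2 = u(734)/u(1979).
With u(x) = x: δ^2 = 734/1979 = 0.37089.
So δ = 0.37089^(1/2) ≈ 0.6090.

δ ≈ 0.6090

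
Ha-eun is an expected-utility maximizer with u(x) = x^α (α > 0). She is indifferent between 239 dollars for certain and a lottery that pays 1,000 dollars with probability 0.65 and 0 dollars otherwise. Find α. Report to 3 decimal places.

α ≈ 0.301

EU(lottery) = 0.65·1000^α + 0.35·0 = 0.65·1000^α.
Setting u(239) equal to that: 239^α = 0.65·1000^α ⇒ (239/1000)^α = 0.65.
Take logs: α = ln 0.65 / ln(239/1000) ≈ 0.30097.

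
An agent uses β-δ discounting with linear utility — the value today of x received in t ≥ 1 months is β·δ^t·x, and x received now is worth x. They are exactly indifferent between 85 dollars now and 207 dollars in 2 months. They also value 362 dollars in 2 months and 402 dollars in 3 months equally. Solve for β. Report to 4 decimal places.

β ≈ 0.5064

The second indifference involves only future payoffs, so β cancels: β·δ^2·362 = β·δ^3·402, giving δ = 362/402 = 0.90050.
Substituting δ into 85 = β·δ^2·207: β = 85/(167.855) ≈ 0.5064.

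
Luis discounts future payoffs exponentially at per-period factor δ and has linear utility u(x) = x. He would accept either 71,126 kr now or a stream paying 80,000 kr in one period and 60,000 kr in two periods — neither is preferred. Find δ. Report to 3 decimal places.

Equating present values: 71126 = 80000δ + 60000δ².
Rearranged: 60000δ² + 80000δ − 71126 = 0.
The positive root is δ = [−80000 + √(80000² + 4·60000·71126)] / (2·60000) = (−80000 + 153200.000)/120000 ≈ 0.610.

δ ≈ 0.610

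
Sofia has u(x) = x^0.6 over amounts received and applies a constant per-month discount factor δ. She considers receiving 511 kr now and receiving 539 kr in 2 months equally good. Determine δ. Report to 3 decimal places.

Equating discounted utilities: u(511) = δ^2·u(539) ⇒ δ^2 = u(511)/u(539).
Since u(x) = x^0.6, δ^2 = (511/539)^0.6 = 0.94805^0.6 = 0.96850.
So δ = 0.96850^(1/2) ≈ 0.984.

δ ≈ 0.984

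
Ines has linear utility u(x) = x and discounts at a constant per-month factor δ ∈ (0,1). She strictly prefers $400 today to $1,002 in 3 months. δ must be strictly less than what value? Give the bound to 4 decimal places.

The preference means 400 > δ^3·1002.
Dividing by 1002: δ^3 < 0.39920. Both sides are positive, so the cube root keeps the direction.
δ < 0.39920^(1/3) = 0.7363.

δ < 0.7363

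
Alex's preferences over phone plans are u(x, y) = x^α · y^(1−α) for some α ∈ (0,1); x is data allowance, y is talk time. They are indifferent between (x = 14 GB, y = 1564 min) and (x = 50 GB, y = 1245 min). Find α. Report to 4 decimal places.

The Cobb–Douglas utilities coincide, so 14^α·1564^(1−α) = 50^α·1245^(1−α).
Rearrange to (14/50)^α = (1245/1564)^(1−α) and take logs: α·-1.2729657 = (1−α)·-0.2281111.
With A = -1.2729657 and B = -0.2281111: α·A = (1−α)·B, so α = B/(A+B) = -0.2281111/-1.5010768 ≈ 0.1520.

α ≈ 0.1520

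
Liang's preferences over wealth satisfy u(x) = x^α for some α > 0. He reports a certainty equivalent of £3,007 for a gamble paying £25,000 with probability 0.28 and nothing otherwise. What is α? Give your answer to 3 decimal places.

α ≈ 0.601

The lottery's expected utility is 0.28·u(25000) + 0.72·u(0) = 0.28·25000^α (since u(0) = 0 for α > 0).
Indifference: 3007^α = 0.28·25000^α, so (3007/25000)^α = 0.28.
α = ln(0.28) / ln(3007/25000) = -1.272966/-2.117933 ≈ 0.601.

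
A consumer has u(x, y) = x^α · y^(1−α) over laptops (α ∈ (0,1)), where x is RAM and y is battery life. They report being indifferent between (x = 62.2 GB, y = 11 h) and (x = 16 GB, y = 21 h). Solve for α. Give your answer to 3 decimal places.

Indifference: 62.2^α · 11^(1−α) = 16^α · 21^(1−α).
(62.2/16)^α = (21/11)^(1−α); take logs: α·ln(62.2/16) = (1−α)·ln(21/11), i.e. α·1.357766 = (1−α)·0.646627.
With A = 1.357766 and B = 0.646627: α·A = (1−α)·B, so α = B/(A+B) = 0.646627/2.004393 ≈ 0.323.

α ≈ 0.323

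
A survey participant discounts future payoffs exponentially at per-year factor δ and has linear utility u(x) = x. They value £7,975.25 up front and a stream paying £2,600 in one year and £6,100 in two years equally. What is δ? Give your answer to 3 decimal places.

Present value of the stream is 2600·δ + 6100·δ². Indifference gives 2600δ + 6100δ² = 7975.25.
That is, 6100δ² + 2600δ − 7975.25 = 0, a quadratic in δ.
By the quadratic formula (taking the positive root), δ = (−2600 + √201356100.00) / 12200 ≈ 0.950.

δ ≈ 0.950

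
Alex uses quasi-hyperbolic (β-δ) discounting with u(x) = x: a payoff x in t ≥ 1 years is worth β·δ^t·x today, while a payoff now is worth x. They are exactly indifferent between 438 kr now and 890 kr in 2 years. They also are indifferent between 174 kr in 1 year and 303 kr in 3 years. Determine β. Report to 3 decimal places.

β ≈ 0.857

From the later pair, β·δ^1·174 = β·δ^3·303; dividing through, δ^2 = 174/303 = 0.57426, so δ = 0.75780.
Now use the now-vs-future pair: 438 = β·δ^2·890 gives β = 438/(0.57426·890) ≈ 0.857.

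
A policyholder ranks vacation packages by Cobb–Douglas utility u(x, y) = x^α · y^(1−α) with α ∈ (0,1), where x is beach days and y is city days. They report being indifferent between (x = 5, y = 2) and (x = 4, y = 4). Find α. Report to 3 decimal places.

α ≈ 0.756

Set the two utilities equal: 5^α·2^(1−α) = 4^α·4^(1−α).
Rearrange to (5/4)^α = (4/2)^(1−α) and take logs: α·0.223144 = (1−α)·0.693147.
With A = 0.223144 and B = 0.693147: α·A = (1−α)·B, so α = B/(A+B) = 0.693147/0.916291 ≈ 0.756.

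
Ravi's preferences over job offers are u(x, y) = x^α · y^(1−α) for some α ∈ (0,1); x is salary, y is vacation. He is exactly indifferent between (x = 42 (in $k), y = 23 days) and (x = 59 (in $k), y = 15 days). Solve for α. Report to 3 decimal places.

Indifference: 42^α · 23^(1−α) = 59^α · 15^(1−α).
Rearrange to (42/59)^α = (15/23)^(1−α) and take logs: α·-0.339868 = (1−α)·-0.427444.
So α/(1−α) = (-0.427444)/(-0.339868) = 1.257677, and α = 1.257677/2.257677 ≈ 0.557.

α ≈ 0.557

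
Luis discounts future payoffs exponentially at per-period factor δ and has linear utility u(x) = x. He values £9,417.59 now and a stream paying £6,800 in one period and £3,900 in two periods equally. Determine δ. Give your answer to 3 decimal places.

δ ≈ 0.910

The stream is worth 6800δ + 3900δ² today, so 6800δ + 3900δ² = 9417.59.
So 3900δ² + 6800δ − 9417.59 = 0.
δ = (−6800 + √(6800² + 4·3900·9417.59)) / (2·3900) = (−6800 + √193154404.00) / 7800 ≈ 0.910.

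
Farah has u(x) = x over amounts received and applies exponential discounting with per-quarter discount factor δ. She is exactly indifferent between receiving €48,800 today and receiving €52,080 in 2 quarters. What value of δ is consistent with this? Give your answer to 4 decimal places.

δ ≈ 0.9680

The payoff in 2 quarters is discounted by δ^2, so u(48800) = δ^2·u(52080) and δ^2 = u(48800)/u(52080).
With u(x) = x: δ^2 = 48800/52080 = 0.93702.
So δ = 0.93702^(1/2) ≈ 0.9680.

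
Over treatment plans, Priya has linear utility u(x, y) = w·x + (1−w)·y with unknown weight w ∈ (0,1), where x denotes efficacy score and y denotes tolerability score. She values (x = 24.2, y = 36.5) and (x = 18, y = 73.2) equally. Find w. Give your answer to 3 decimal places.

w = 0.855

u(24.2,36.5) = u(18,73.2) means w·24.2 + (1−w)·36.5 = w·18 + (1−w)·73.2.
Rearranging, 6.2·w − 36.7·(1−w) = 0.
The marginal rate of substitution is 36.7/6.2, so w = 36.7/(6.2+36.7) = 0.855.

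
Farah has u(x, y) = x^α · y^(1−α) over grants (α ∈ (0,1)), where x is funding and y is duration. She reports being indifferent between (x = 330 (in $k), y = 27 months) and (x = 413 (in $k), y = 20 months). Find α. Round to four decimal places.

Indifference: 330^α · 27^(1−α) = 413^α · 20^(1−α).
Rearrange to (330/413)^α = (20/27)^(1−α) and take logs: α·-0.2243549 = (1−α)·-0.3001046.
Thus α·(-0.5244595) = -0.3001046, so α = -0.3001046/-0.5244595 ≈ 0.5722.

α ≈ 0.5722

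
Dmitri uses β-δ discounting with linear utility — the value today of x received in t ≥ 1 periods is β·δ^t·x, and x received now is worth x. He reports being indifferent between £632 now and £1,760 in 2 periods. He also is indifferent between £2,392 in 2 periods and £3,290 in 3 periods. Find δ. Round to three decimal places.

δ ≈ 0.727

The second indifference involves only future payoffs, so β cancels: β·δ^2·2392 = β·δ^3·3290, giving δ = 2392/3290 = 0.72705.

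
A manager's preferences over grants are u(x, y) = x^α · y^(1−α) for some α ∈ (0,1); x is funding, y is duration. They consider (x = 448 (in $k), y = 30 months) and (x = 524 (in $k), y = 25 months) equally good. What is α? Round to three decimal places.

Indifference: 448^α · 30^(1−α) = 524^α · 25^(1−α).
(448/524)^α = (25/30)^(1−α); take logs: α·ln(448/524) = (1−α)·ln(25/30), i.e. α·-0.156698 = (1−α)·-0.182322.
Thus α·(-0.339020) = -0.182322, so α = -0.182322/-0.339020 ≈ 0.538.

α ≈ 0.538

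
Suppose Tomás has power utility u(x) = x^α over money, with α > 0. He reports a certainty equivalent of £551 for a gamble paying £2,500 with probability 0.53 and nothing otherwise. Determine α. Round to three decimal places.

EU(lottery) = 0.53·2500^α + 0.47·0 = 0.53·2500^α.
Indifference: 551^α = 0.53·2500^α, so (551/2500)^α = 0.53.
α = ln(0.53) / ln(551/2500) = -0.634878/-1.512311 ≈ 0.420.

α ≈ 0.420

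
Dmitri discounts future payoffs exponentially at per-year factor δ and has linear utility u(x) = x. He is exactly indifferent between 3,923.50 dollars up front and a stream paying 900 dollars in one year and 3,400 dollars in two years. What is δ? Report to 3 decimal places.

The stream is worth 900δ + 3400δ² today, so 900δ + 3400δ² = 3923.50.
That is, 3400δ² + 900δ − 3923.50 = 0, a quadratic in δ.
The positive root is δ = [−900 + √(900² + 4·3400·3923.50)] / (2·3400) = (−900 + 7360.000)/6800 ≈ 0.950.

δ ≈ 0.950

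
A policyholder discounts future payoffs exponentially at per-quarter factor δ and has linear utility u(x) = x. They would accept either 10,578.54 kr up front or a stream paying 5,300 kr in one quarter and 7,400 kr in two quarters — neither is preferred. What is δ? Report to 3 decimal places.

δ ≈ 0.890

Equating present values: 10578.54 = 5300δ + 7400δ².
That is, 7400δ² + 5300δ − 10578.54 = 0, a quadratic in δ.
The positive root is δ = [−5300 + √(5300² + 4·7400·10578.54)] / (2·7400) = (−5300 + 18472.000)/14800 ≈ 0.890.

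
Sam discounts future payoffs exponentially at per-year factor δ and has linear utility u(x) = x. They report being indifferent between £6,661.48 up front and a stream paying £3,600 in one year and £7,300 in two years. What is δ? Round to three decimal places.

δ ≈ 0.740

Equating present values: 6661.48 = 3600δ + 7300δ².
That is, 7300δ² + 3600δ − 6661.48 = 0, a quadratic in δ.
The positive root is δ = [−3600 + √(3600² + 4·7300·6661.48)] / (2·7300) = (−3600 + 14404.000)/14600 ≈ 0.740.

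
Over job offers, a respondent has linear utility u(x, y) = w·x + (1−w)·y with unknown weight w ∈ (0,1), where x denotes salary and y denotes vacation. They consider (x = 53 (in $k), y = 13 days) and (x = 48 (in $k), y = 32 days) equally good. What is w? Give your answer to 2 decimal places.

Equating utilities: w·53 + (1−w)·13 = w·48 + (1−w)·32.
Collecting terms: w·5 = (1−w)·19.
The marginal rate of substitution is 19/5, so w = 19/(5+19) = 0.79.

w = 0.79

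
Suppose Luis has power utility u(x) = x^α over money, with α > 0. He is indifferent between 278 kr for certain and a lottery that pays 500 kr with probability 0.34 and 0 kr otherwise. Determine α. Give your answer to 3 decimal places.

α ≈ 1.838

Since u(0) = 0, the lottery's EU is 0.34·500^α.
Setting u(278) equal to that: 278^α = 0.34·500^α ⇒ (278/500)^α = 0.34.
Take logs: α = ln 0.34 / ln(278/500) ≈ 1.83788.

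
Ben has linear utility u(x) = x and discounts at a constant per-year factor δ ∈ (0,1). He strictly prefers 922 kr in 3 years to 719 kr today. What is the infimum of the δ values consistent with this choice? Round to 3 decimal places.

Under u(x) = x this choice says 719 < δ^3·922.
Dividing by 922: δ^3 > 0.77983. Both sides are positive, so the cube root keeps the direction.
δ > 0.77983^(1/3) = 0.920.

δ > 0.920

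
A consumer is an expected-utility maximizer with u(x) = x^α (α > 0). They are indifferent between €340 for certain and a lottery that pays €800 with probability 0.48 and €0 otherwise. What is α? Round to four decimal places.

α ≈ 0.8578

EU(lottery) = 0.48·800^α + 0.52·0 = 0.48·800^α.
Setting u(340) equal to that: 340^α = 0.48·800^α ⇒ (340/800)^α = 0.48.
Take logs: α = ln 0.48 / ln(340/800) ≈ 0.857775.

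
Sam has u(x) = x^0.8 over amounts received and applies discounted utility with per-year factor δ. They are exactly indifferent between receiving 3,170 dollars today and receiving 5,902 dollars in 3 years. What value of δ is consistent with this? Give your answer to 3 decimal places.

δ ≈ 0.847

The payoff in 3 years is discounted by δ^3, so u(3170) = δ^3·u(5902) and δ^3 = u(3170)/u(5902).
With u(x) = x^0.8: δ^3 = 3170^0.8/5902^0.8 = (3170/5902)^0.8 = 0.60820.
So δ = 0.60820^(1/3) ≈ 0.847.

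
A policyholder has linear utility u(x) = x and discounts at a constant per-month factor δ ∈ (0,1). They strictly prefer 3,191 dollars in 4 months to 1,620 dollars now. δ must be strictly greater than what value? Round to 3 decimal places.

δ > 0.844

Comparing present values: 1620 < δ^4·3191.
Dividing by 3191: δ^4 > 0.50768. Both sides are positive, so the 4th root keeps the direction.
δ > (1620/3191)^(1/4) ≈ 0.844.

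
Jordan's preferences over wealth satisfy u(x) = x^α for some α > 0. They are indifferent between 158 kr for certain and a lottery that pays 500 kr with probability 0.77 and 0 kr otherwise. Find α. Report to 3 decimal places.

α ≈ 0.227

EU(lottery) = 0.77·500^α + 0.23·0 = 0.77·500^α.
Equating: 158^α = 0.77·500^α, i.e. 0.3160^α = 0.77.
Taking logs: α·ln(158/500) = ln(0.77), so α = -0.261365 / -1.152013 ≈ 0.227.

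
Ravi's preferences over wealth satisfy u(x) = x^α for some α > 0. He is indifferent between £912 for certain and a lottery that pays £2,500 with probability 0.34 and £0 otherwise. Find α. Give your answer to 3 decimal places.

EU(lottery) = 0.34·2500^α + 0.66·0 = 0.34·2500^α.
Setting u(912) equal to that: 912^α = 0.34·2500^α ⇒ (912/2500)^α = 0.34.
α = ln(0.34) / ln(912/2500) = -1.078810/-1.008406 ≈ 1.070.

α ≈ 1.070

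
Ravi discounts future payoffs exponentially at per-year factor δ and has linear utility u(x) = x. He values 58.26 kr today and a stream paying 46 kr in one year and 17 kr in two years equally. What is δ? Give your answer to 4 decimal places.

δ ≈ 0.9400

The stream is worth 46δ + 17δ² today, so 46δ + 17δ² = 58.26.
So 17δ² + 46δ − 58.26 = 0.
By the quadratic formula (taking the positive root), δ = (−46 + √6077.68) / 34 ≈ 0.9400.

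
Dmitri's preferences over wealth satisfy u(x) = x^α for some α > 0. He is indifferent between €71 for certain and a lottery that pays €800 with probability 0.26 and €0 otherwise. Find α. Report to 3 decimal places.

α ≈ 0.556

Since u(0) = 0, the lottery's EU is 0.26·800^α.
Indifference: 71^α = 0.26·800^α, so (71/800)^α = 0.26.
α = ln(0.26) / ln(71/800) = -1.347074/-2.421932 ≈ 0.556.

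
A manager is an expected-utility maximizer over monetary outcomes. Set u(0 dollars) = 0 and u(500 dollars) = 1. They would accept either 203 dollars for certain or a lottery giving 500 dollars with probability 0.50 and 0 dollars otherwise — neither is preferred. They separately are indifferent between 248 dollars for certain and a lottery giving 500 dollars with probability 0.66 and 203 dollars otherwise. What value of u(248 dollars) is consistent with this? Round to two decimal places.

0.83

The first gamble pins u(203 dollars): it must equal 0.50·1 + 0.50·0 = 0.50.
The second indifference gives u(248 dollars) = 0.66·u(500 dollars) + 0.34·u(203 dollars) = 0.66·1.00 + 0.34·0.50 = 0.8300.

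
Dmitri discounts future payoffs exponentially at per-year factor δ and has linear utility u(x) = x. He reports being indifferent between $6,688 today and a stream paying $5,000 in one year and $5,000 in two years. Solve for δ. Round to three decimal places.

Present value of the stream is 5000·δ + 5000·δ². Indifference gives 5000δ + 5000δ² = 6688.
That is, 5000δ² + 5000δ − 6688 = 0, a quadratic in δ.
δ = (−5000 + √(5000² + 4·5000·6688)) / (2·5000) = (−5000 + √158760000.00) / 10000 ≈ 0.760.

δ ≈ 0.760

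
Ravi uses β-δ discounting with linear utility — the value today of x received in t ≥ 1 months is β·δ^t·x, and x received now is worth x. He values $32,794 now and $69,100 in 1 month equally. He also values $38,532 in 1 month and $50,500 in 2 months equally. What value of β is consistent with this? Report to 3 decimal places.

The second indifference involves only future payoffs, so β cancels: β·δ^1·38532 = β·δ^2·50500, giving δ = 38532/50500 = 0.76301.
Now use the now-vs-future pair: 32794 = β·δ·69100 gives β = 32794/(0.76301·69100) ≈ 0.622.

β ≈ 0.622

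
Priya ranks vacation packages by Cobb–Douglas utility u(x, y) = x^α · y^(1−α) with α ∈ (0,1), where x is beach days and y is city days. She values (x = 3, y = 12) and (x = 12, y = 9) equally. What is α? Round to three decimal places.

α ≈ 0.172

The Cobb–Douglas utilities coincide, so 3^α·12^(1−α) = 12^α·9^(1−α).
Rearrange to (3/12)^α = (9/12)^(1−α) and take logs: α·-1.386294 = (1−α)·-0.287682.
With A = -1.386294 and B = -0.287682: α·A = (1−α)·B, so α = B/(A+B) = -0.287682/-1.673976 ≈ 0.172.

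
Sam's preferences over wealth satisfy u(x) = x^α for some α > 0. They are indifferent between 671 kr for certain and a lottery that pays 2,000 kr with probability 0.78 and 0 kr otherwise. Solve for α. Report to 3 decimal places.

EU(lottery) = 0.78·2000^α + 0.22·0 = 0.78·2000^α.
Setting u(671) equal to that: 671^α = 0.78·2000^α ⇒ (671/2000)^α = 0.78.
Taking logs: α·ln(671/2000) = ln(0.78), so α = -0.248461 / -1.092133 ≈ 0.228.

α ≈ 0.228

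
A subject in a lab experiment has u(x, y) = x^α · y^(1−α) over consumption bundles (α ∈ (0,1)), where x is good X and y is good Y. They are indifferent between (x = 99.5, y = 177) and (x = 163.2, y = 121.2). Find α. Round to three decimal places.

Set the two utilities equal: 99.5^α·177^(1−α) = 163.2^α·121.2^(1−α).
(99.5/163.2)^α = (121.2/177)^(1−α); take logs: α·ln(99.5/163.2) = (1−α)·ln(121.2/177), i.e. α·-0.494819 = (1−α)·-0.378708.
With A = -0.494819 and B = -0.378708: α·A = (1−α)·B, so α = B/(A+B) = -0.378708/-0.873527 ≈ 0.434.

α ≈ 0.434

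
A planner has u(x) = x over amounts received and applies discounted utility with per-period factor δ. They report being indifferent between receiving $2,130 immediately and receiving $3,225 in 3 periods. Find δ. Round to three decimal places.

Equating discounted utilities: u(2130) = δ^3·u(3225) ⇒ δ^3 = u(2130)/u(3225).
With u(x) = x: δ^3 = 2130/3225 = 0.66047.
Hence δ = (0.66047)^(1/3) = 0.87086.

δ ≈ 0.871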